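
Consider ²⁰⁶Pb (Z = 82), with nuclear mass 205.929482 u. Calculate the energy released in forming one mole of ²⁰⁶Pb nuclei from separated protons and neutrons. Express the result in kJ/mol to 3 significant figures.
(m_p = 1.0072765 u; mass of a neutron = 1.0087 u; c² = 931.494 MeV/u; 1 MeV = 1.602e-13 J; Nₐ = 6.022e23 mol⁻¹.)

Mass of separated nucleons = 82(1.0072765) + 124(1.0087) = 82.5966730 + 125.0788 = 207.6754730 u
Δm = 207.6754730 − 205.929482 = 1.7459910 u
Binding energy = Δm·c² = 1.7459910 × 931.494 MeV/u = 1626.38 MeV
Per nucleus in joules: 1626.38 MeV × 1.602e-13 J/MeV = 2.6055e-10 J
Per mole: 2.6055e-10 J × 6.022e23 mol⁻¹ = 1.5690e+14 J/mol

1.57e+11 kJ/mol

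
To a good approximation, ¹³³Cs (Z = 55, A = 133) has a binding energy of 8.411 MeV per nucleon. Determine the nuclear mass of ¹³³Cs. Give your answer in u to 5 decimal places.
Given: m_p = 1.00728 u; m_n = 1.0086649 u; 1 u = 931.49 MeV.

132.87532 u

Total binding energy = 133 × 8.411 = 1118.663 MeV
Mass defect = 1118.663 MeV / (931.49 MeV/u) = 1.2009394 u
Constituent mass = 55(1.00728) + 78(1.0086649) = 134.0762622 u
Nuclear mass = 134.0762622 − 1.2009394 = 132.8753228 u ≈ 132.87532 u (to 5 decimal places)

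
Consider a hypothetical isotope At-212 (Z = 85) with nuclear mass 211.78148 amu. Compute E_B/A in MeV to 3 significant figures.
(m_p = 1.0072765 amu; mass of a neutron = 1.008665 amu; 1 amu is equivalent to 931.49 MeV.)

With 85 protons and 127 neutrons (A = 212):
Mass of separated nucleons = 85(1.0072765) + 127(1.008665) = 85.6185025 + 128.100455 = 213.7189575 amu
Mass defect Δm = 213.7189575 − 211.78148 = 1.9374775 amu
Converting to energy: 1.9374775 amu × 931.49 MeV/amu = 1804.74 MeV
Dividing by A = 212 gives 8.513 MeV per nucleon.

8.51 MeV/nucleon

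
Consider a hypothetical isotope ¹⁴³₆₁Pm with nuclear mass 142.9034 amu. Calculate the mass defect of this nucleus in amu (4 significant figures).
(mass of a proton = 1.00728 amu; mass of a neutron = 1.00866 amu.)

1.251 amu

With 61 protons and 82 neutrons (A = 143):
Mass of separated nucleons = 61(1.00728) + 82(1.00866) = 61.44408 + 82.71012 = 144.15420 amu
The mass defect is 144.15420 − 142.9034 = 1.25080 amu.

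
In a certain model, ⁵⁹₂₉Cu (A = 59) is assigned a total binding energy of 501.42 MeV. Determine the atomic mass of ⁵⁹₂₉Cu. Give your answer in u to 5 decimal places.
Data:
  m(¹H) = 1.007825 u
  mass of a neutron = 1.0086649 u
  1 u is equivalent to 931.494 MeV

58.94858 u

Mass defect = 501.42 MeV / (931.494 MeV/u) = 0.5382965 u
Constituent mass = 29(1.007825) + 30(1.0086649) = 59.4868720 u
Atomic mass = 59.4868720 − 0.5382965 = 58.9485755 u ≈ 58.94858 u (to 5 decimal places)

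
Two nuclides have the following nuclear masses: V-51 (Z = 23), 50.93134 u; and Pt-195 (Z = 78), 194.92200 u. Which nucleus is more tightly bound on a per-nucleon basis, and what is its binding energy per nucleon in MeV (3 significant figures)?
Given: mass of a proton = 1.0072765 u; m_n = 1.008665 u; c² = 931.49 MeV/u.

V-51: Σm = 23(1.0072765) + 28(1.008665) = 51.4099795 u; Δm = 0.4786395 u; E_B = 445.85 MeV; E_B/A = 8.742 MeV
Pt-195: Σm = 78(1.0072765) + 117(1.008665) = 196.5813720 u; Δm = 1.6593720 u; E_B = 1545.7 MeV; E_B/A = 7.927 MeV
V-51 has the higher binding energy per nucleon, so it is the more tightly bound nucleus.

V-51; 8.74 MeV/nucleon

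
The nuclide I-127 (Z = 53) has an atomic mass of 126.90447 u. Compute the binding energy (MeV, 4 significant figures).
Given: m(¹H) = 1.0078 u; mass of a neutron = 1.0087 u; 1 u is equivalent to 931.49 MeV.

1074 MeV

The nucleus contains 53 protons and 127 − 53 = 74 neutrons.
Mass of separated nucleons = 53(1.0078) + 74(1.0087) = 53.4134 + 74.6438 = 128.0572 u
Mass defect Δm = 128.0572 − 126.90447 = 1.15273 u
E_B = 1.15273 × 931.49 = 1073.76 MeV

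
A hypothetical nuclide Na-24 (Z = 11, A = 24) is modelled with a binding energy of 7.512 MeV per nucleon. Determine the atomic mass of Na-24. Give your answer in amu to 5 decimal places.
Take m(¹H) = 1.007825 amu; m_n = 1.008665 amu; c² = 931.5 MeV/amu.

Total binding energy = 24 × 7.512 = 180.288 MeV
Mass defect = 180.288 MeV / (931.5 MeV/amu) = 0.1935459 amu
Constituent mass = 11(1.007825) + 13(1.008665) = 24.198720 amu
Atomic mass = 24.198720 − 0.1935459 = 24.0051741 amu ≈ 24.00517 amu (to 5 decimal places)

24.00517 amu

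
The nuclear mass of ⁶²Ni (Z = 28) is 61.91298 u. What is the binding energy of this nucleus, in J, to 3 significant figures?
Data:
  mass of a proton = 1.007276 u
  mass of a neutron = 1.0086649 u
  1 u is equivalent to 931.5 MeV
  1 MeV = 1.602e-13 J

The nucleus contains 28 protons and 62 − 28 = 34 neutrons.
Total constituent mass: 28 × 1.007276 + 34 × 1.0086649 = 62.4983346 u
Mass defect Δm = 62.4983346 − 61.91298 = 0.5853546 u
E_B = 0.5853546 × 931.5 = 545.258 MeV
In joules: 545.258 MeV × 1.602e-13 J/MeV = 8.7350e-11 J

8.74e-11 J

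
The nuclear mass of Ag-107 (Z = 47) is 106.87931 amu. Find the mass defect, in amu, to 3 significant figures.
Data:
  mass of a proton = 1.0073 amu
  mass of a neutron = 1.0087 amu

Σm = 47·m_p + 60·m_n = 47.3431 + 60.5220 = 107.8651 amu
Δm = 107.8651 − 106.87931 = 0.98579 amu

0.986 amu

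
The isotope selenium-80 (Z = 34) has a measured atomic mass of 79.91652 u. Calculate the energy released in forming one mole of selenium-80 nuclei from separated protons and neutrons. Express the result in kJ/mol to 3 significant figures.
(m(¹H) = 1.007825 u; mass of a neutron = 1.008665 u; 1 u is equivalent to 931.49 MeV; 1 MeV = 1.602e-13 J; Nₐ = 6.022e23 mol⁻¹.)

With 34 protons and 46 neutrons (A = 80):
Σm = 34·m(¹H) + 46·m_n = 34.266050 + 46.398590 = 80.664640 u
The mass defect is 80.664640 − 79.91652 = 0.748120 u.
Converting to energy: 0.748120 u × 931.49 MeV/u = 696.866 MeV
Per nucleus in joules: 696.866 MeV × 1.602e-13 J/MeV = 1.1164e-10 J
Per mole: 1.1164e-10 J × 6.022e23 mol⁻¹ = 6.7230e+13 J/mol

6.72e+10 kJ/mol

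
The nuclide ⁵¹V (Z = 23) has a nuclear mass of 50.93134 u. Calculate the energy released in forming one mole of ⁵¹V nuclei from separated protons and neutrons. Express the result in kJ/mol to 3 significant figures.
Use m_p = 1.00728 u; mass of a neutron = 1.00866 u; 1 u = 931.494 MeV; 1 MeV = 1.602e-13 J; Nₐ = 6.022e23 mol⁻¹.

4.30e+10 kJ/mol

With 23 protons and 28 neutrons (A = 51):
Mass of separated nucleons = 23(1.00728) + 28(1.00866) = 23.16744 + 28.24248 = 51.40992 u
The mass defect is 51.40992 − 50.93134 = 0.47858 u.
Converting to energy: 0.47858 u × 931.494 MeV/u = 445.794 MeV
Per nucleus in joules: 445.794 MeV × 1.602e-13 J/MeV = 7.1416e-11 J
Per mole: 7.1416e-11 J × 6.022e23 mol⁻¹ = 4.3007e+13 J/mol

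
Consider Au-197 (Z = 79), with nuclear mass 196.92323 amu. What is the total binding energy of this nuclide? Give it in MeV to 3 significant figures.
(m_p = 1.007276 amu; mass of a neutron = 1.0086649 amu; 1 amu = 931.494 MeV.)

The nucleus contains 79 protons and 197 − 79 = 118 neutrons.
Total constituent mass: 79 × 1.007276 + 118 × 1.0086649 = 198.5972622 amu
Mass defect Δm = 198.5972622 − 196.92323 = 1.6740322 amu
Converting to energy: 1.6740322 amu × 931.494 MeV/amu = 1559.35 MeV

1560 MeV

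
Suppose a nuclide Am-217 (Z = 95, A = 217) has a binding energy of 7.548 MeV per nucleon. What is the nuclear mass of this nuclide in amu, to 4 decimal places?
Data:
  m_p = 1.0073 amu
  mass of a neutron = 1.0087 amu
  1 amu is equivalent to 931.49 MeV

Total binding energy = 217 × 7.548 = 1637.916 MeV
Mass defect = 1637.916 MeV / (931.49 MeV/amu) = 1.758383 amu
Constituent mass = 95(1.0073) + 122(1.0087) = 218.7549 amu
Nuclear mass = 218.7549 − 1.758383 = 216.996517 amu ≈ 216.9965 amu (to 4 decimal places)

216.9965 amu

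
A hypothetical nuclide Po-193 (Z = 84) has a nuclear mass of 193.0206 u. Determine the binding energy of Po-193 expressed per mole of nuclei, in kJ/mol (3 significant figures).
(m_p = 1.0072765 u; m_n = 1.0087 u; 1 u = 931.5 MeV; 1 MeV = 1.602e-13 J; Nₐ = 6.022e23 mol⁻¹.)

1.38e+11 kJ/mol

Z = 84, so N = A − Z = 193 − 84 = 109.
Mass of separated nucleons = 84(1.0072765) + 109(1.0087) = 84.6112260 + 109.9483 = 194.5595260 u
The mass defect is 194.5595260 − 193.0206 = 1.5389260 u.
E_B = 1.5389260 × 931.5 = 1433.51 MeV
Per nucleus in joules: 1433.51 MeV × 1.602e-13 J/MeV = 2.2965e-10 J
Per mole: 2.2965e-10 J × 6.022e23 mol⁻¹ = 1.3830e+14 J/mol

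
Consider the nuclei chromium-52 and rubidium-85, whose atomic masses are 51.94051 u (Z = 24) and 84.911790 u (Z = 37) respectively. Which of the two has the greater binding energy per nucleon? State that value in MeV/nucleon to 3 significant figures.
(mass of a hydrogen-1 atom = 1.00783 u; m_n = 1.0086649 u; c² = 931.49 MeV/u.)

chromium-52; 8.78 MeV/nucleon

chromium-52: Σm = 24(1.00783) + 28(1.0086649) = 52.4305372 u; Δm = 0.4900272 u; E_B = 456.46 MeV; E_B/A = 8.778 MeV
rubidium-85: Σm = 37(1.00783) + 48(1.0086649) = 85.7056252 u; Δm = 0.7938352 u; E_B = 739.45 MeV; E_B/A = 8.699 MeV
chromium-52 has the higher binding energy per nucleon, so it is the more tightly bound nucleus.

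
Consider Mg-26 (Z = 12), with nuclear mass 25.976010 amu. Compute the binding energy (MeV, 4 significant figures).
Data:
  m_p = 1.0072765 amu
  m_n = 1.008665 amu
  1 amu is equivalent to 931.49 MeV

With 12 protons and 14 neutrons (A = 26):
Total constituent mass: 12 × 1.0072765 + 14 × 1.008665 = 26.2086280 amu
Mass defect Δm = 26.2086280 − 25.976010 = 0.2326180 amu
Converting to energy: 0.2326180 amu × 931.49 MeV/amu = 216.681 MeV

216.7 MeV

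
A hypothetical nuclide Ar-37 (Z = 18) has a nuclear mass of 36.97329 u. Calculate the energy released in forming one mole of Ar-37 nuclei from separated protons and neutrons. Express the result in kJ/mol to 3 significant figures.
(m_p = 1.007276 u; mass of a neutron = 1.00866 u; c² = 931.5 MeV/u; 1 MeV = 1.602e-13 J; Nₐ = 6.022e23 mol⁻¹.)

2.90e+10 kJ/mol

Total constituent mass: 18 × 1.007276 + 19 × 1.00866 = 37.295508 u
Δm = 37.295508 − 36.97329 = 0.322218 u
Binding energy = Δm·c² = 0.322218 × 931.5 MeV/u = 300.146 MeV
Per nucleus in joules: 300.146 MeV × 1.602e-13 J/MeV = 4.8083e-11 J
Per mole: 4.8083e-11 J × 6.022e23 mol⁻¹ = 2.8956e+13 J/mol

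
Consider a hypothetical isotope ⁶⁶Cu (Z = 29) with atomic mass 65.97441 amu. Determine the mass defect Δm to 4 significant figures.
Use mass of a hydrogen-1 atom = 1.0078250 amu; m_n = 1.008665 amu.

0.5731 amu

With 29 protons and 37 neutrons (A = 66):
Total constituent mass: 29 × 1.0078250 + 37 × 1.008665 = 66.5475300 amu
Δm = 66.5475300 − 65.97441 = 0.5731200 amu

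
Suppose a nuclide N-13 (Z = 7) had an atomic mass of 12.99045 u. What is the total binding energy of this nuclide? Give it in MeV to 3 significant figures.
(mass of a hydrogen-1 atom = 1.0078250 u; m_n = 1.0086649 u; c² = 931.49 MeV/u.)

108 MeV

Z = 7, so N = A − Z = 13 − 7 = 6.
Mass of separated nucleons = 7(1.0078250) + 6(1.0086649) = 7.0547750 + 6.0519894 = 13.1067644 u
Mass defect Δm = 13.1067644 − 12.99045 = 0.1163144 u
E_B = 0.1163144 × 931.49 = 108.346 MeV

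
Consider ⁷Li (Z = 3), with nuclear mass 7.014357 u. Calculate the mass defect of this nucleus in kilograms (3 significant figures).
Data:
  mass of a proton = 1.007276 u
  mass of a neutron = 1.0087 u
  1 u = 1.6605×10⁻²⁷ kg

7.02e-29 kg

Total constituent mass: 3 × 1.007276 + 4 × 1.0087 = 7.056628 u
Mass defect Δm = 7.056628 − 7.014357 = 0.042271 u
In SI units: 0.042271 u × 1.6605×10⁻²⁷ kg/u = 7.0191e-29 kg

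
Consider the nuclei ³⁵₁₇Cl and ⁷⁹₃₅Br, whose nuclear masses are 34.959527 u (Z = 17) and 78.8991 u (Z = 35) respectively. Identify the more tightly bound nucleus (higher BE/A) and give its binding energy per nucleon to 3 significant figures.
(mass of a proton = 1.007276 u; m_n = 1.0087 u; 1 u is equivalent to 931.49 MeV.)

⁷⁹₃₅Br; 8.71 MeV/nucleon

³⁵₁₇Cl: Σm = 17(1.007276) + 18(1.0087) = 35.280292 u; Δm = 0.320765 u; E_B = 298.79 MeV; E_B/A = 8.537 MeV
⁷⁹₃₅Br: Σm = 35(1.007276) + 44(1.0087) = 79.637460 u; Δm = 0.738360 u; E_B = 687.77 MeV; E_B/A = 8.706 MeV
⁷⁹₃₅Br has the higher binding energy per nucleon, so it is the more tightly bound nucleus.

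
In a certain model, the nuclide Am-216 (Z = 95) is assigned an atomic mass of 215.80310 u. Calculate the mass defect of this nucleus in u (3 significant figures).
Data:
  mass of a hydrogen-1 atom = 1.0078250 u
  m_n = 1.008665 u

The nucleus contains 95 protons and 216 − 95 = 121 neutrons.
Mass of separated nucleons = 95(1.0078250) + 121(1.008665) = 95.7433750 + 122.048465 = 217.7918400 u
The mass defect is 217.7918400 − 215.80310 = 1.9887400 u.

1.99 u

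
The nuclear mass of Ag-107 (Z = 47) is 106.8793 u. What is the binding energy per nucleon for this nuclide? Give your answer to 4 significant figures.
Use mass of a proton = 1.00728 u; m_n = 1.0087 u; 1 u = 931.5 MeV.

8.574 MeV/nucleon

Total constituent mass: 47 × 1.00728 + 60 × 1.0087 = 107.86416 u
Mass defect Δm = 107.86416 − 106.8793 = 0.98486 u
E_B = 0.98486 × 931.5 = 917.397 MeV
BE/A = 917.397 MeV / 107 = 8.574 MeV/nucleon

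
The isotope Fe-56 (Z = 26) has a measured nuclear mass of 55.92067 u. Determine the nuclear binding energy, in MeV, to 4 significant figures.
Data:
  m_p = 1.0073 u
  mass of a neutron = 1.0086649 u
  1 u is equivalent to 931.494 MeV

492.8 MeV

Z = 26, so N = A − Z = 56 − 26 = 30.
Mass of separated nucleons = 26(1.0073) + 30(1.0086649) = 26.1898 + 30.2599470 = 56.4497470 u
Mass defect Δm = 56.4497470 − 55.92067 = 0.5290770 u
E_B = 0.5290770 × 931.494 = 492.832 MeV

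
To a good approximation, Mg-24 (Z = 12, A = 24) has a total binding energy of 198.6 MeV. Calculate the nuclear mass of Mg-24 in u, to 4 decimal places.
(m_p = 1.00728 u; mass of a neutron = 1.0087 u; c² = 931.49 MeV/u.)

23.9786 u

Mass defect = 198.6 MeV / (931.49 MeV/u) = 0.213207 u
Constituent mass = 12(1.00728) + 12(1.0087) = 24.19176 u
Nuclear mass = 24.19176 − 0.213207 = 23.978553 u ≈ 23.9786 u (to 4 decimal places)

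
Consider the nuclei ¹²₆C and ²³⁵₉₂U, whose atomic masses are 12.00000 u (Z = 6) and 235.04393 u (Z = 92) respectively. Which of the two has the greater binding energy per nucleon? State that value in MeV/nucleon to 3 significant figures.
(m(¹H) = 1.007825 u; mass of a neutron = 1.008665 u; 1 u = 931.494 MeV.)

¹²₆C; 7.68 MeV/nucleon

¹²₆C: Σm = 6(1.007825) + 6(1.008665) = 12.098940 u; Δm = 0.098940 u; E_B = 92.162 MeV; E_B/A = 7.680 MeV
²³⁵₉₂U: Σm = 92(1.007825) + 143(1.008665) = 236.958995 u; Δm = 1.915065 u; E_B = 1783.9 MeV; E_B/A = 7.591 MeV
¹²₆C has the higher binding energy per nucleon, so it is the more tightly bound nucleus.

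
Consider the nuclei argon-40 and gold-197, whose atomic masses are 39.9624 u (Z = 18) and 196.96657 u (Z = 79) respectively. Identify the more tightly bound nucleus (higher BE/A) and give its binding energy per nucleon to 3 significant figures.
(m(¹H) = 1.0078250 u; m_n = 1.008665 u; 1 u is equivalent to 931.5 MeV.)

argon-40: Σm = 18(1.0078250) + 22(1.008665) = 40.3314800 u; Δm = 0.3690800 u; E_B = 343.798 MeV; E_B/A = 8.59495 MeV
gold-197: Σm = 79(1.0078250) + 118(1.008665) = 198.6406450 u; Δm = 1.6740750 u; E_B = 1559.4 MeV; E_B/A = 7.916 MeV
argon-40 has the higher binding energy per nucleon, so it is the more tightly bound nucleus.

argon-40; 8.59 MeV/nucleon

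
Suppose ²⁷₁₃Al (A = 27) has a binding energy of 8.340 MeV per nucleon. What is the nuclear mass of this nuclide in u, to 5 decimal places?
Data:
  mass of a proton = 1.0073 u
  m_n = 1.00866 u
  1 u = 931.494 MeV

Total binding energy = 27 × 8.340 = 225.180 MeV
Mass defect = 225.180 MeV / (931.494 MeV/u) = 0.2417407 u
Constituent mass = 13(1.0073) + 14(1.00866) = 27.21614 u
Nuclear mass = 27.21614 − 0.2417407 = 26.9743993 u ≈ 26.97440 u (to 5 decimal places)

26.97440 u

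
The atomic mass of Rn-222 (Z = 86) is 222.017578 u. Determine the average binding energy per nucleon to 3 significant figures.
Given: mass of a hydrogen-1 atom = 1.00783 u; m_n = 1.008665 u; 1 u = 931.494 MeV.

Σm = 86·m(¹H) + 136·m_n = 86.67338 + 137.178440 = 223.851820 u
The mass defect is 223.851820 − 222.017578 = 1.834242 u.
Converting to energy: 1.834242 u × 931.494 MeV/u = 1708.59 MeV
Per nucleon: 1708.59 / 222 = 7.696 MeV

7.70 MeV/nucleon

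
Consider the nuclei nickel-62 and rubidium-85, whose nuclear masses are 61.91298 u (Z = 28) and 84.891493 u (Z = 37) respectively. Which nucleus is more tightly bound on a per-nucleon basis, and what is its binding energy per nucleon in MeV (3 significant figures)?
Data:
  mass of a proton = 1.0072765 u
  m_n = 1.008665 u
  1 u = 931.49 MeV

nickel-62: Σm = 28(1.0072765) + 34(1.008665) = 62.4983520 u; Δm = 0.5853720 u; E_B = 545.268 MeV; E_B/A = 8.7946 MeV
rubidium-85: Σm = 37(1.0072765) + 48(1.008665) = 85.6851505 u; Δm = 0.7936575 u; E_B = 739.28 MeV; E_B/A = 8.697 MeV
nickel-62 has the higher binding energy per nucleon, so it is the more tightly bound nucleus.

nickel-62; 8.79 MeV/nucleon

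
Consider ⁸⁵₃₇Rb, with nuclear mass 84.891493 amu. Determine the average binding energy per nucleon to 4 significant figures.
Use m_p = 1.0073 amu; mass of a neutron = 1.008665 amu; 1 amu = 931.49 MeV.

8.707 MeV/nucleon

Mass of separated nucleons = 37(1.0073) + 48(1.008665) = 37.2701 + 48.415920 = 85.686020 amu
Mass defect Δm = 85.686020 − 84.891493 = 0.794527 amu
E_B = 0.794527 × 931.49 = 740.094 MeV
BE/A = 740.094 MeV / 85 = 8.707 MeV/nucleon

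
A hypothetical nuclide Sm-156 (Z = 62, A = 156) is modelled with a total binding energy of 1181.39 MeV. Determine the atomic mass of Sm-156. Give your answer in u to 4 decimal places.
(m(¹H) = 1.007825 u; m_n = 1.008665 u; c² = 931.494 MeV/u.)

156.0314 u

Mass defect = 1181.39 MeV / (931.494 MeV/u) = 1.268274 u
Constituent mass = 62(1.007825) + 94(1.008665) = 157.299660 u
Atomic mass = 157.299660 − 1.268274 = 156.031386 u ≈ 156.0314 u (to 4 decimal places)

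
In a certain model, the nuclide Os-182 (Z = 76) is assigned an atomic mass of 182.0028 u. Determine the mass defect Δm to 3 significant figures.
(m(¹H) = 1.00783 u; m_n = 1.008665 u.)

1.51 u

Z = 76, so N = A − Z = 182 − 76 = 106.
Mass of separated nucleons = 76(1.00783) + 106(1.008665) = 76.59508 + 106.918490 = 183.513570 u
The mass defect is 183.513570 − 182.0028 = 1.510770 u.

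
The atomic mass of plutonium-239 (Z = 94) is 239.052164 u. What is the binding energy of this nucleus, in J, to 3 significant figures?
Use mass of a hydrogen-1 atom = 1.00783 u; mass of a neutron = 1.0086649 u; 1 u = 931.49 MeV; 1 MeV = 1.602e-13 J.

2.90e-10 J

Σm = 94·m(¹H) + 145·m_n = 94.73602 + 146.2564105 = 240.9924305 u
The mass defect is 240.9924305 − 239.052164 = 1.9402665 u.
E_B = 1.9402665 × 931.49 = 1807.34 MeV
In joules: 1807.34 MeV × 1.602e-13 J/MeV = 2.8954e-10 J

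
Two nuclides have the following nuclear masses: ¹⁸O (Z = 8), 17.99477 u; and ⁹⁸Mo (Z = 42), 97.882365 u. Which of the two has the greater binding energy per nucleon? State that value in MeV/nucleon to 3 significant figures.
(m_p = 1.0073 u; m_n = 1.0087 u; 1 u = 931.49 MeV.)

⁹⁸Mo; 8.66 MeV/nucleon

¹⁸O: Σm = 8(1.0073) + 10(1.0087) = 18.1454 u; Δm = 0.15063 u; E_B = 140.31 MeV; E_B/A = 7.795 MeV
⁹⁸Mo: Σm = 42(1.0073) + 56(1.0087) = 98.7938 u; Δm = 0.911435 u; E_B = 848.99 MeV; E_B/A = 8.663 MeV
⁹⁸Mo has the higher binding energy per nucleon, so it is the more tightly bound nucleus.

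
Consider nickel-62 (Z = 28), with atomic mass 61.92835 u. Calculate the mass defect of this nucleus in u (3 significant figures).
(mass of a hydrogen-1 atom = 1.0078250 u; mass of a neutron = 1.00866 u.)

0.585 u

The nucleus contains 28 protons and 62 − 28 = 34 neutrons.
Total constituent mass: 28 × 1.0078250 + 34 × 1.00866 = 62.5135400 u
Mass defect Δm = 62.5135400 − 61.92835 = 0.5851900 u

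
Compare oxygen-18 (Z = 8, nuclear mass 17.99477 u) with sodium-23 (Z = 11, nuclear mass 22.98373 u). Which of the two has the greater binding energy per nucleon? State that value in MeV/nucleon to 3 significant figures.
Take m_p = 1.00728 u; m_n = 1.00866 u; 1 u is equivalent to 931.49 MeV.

oxygen-18: Σm = 8(1.00728) + 10(1.00866) = 18.14484 u; Δm = 0.15007 u; E_B = 139.79 MeV; E_B/A = 7.766 MeV
sodium-23: Σm = 11(1.00728) + 12(1.00866) = 23.18400 u; Δm = 0.20027 u; E_B = 186.55 MeV; E_B/A = 8.111 MeV
sodium-23 has the higher binding energy per nucleon, so it is the more tightly bound nucleus.

sodium-23; 8.11 MeV/nucleon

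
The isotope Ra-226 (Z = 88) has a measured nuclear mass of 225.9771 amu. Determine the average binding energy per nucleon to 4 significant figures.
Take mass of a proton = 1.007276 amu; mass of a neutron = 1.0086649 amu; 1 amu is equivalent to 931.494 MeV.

The nucleus contains 88 protons and 226 − 88 = 138 neutrons.
Total constituent mass: 88 × 1.007276 + 138 × 1.0086649 = 227.8360442 amu
Δm = 227.8360442 − 225.9771 = 1.8589442 amu
Converting to energy: 1.8589442 amu × 931.494 MeV/amu = 1731.60 MeV
Dividing by A = 226 gives 7.662 MeV per nucleon.

7.662 MeV/nucleon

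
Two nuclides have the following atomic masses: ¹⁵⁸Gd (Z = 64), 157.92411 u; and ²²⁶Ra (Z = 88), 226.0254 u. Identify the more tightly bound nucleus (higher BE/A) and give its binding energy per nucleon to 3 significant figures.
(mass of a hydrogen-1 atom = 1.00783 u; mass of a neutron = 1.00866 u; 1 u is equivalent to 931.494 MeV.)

¹⁵⁸Gd: Σm = 64(1.00783) + 94(1.00866) = 159.31516 u; Δm = 1.39105 u; E_B = 1295.8 MeV; E_B/A = 8.201 MeV
²²⁶Ra: Σm = 88(1.00783) + 138(1.00866) = 227.88412 u; Δm = 1.85872 u; E_B = 1731.4 MeV; E_B/A = 7.661 MeV
¹⁵⁸Gd has the higher binding energy per nucleon, so it is the more tightly bound nucleus.

¹⁵⁸Gd; 8.20 MeV/nucleon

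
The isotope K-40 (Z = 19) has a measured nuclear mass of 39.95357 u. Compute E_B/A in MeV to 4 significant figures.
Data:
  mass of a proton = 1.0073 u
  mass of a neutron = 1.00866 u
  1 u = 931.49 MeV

The nucleus contains 19 protons and 40 − 19 = 21 neutrons.
Total constituent mass: 19 × 1.0073 + 21 × 1.00866 = 40.32056 u
Δm = 40.32056 − 39.95357 = 0.36699 u
E_B = 0.36699 × 931.49 = 341.848 MeV
Dividing by A = 40 gives 8.546 MeV per nucleon.

8.546 MeV/nucleon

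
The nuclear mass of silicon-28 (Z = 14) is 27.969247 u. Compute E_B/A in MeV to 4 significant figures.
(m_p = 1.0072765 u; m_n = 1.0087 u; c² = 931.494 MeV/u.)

The nucleus contains 14 protons and 28 − 14 = 14 neutrons.
Mass of separated nucleons = 14(1.0072765) + 14(1.0087) = 14.1018710 + 14.1218 = 28.2236710 u
The mass defect is 28.2236710 − 27.969247 = 0.2544240 u.
Converting to energy: 0.2544240 u × 931.494 MeV/u = 236.994 MeV
Dividing by A = 28 gives 8.464 MeV per nucleon.

8.464 MeV/nucleon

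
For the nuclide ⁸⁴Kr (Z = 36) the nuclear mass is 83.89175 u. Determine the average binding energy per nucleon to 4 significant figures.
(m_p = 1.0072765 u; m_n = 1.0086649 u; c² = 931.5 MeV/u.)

Σm = 36·m_p + 48·m_n = 36.2619540 + 48.4159152 = 84.6778692 u
Mass defect Δm = 84.6778692 − 83.89175 = 0.7861192 u
E_B = 0.7861192 × 931.5 = 732.270 MeV
Per nucleon: 732.270 / 84 = 8.718 MeV

8.718 MeV/nucleon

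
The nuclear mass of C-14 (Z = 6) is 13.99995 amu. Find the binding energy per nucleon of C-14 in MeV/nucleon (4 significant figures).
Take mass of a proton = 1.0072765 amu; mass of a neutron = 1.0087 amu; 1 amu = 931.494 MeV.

7.539 MeV/nucleon

Z = 6, so N = A − Z = 14 − 6 = 8.
Σm = 6·m_p + 8·m_n = 6.0436590 + 8.0696 = 14.1132590 amu
Δm = 14.1132590 − 13.99995 = 0.1133090 amu
Converting to energy: 0.1133090 amu × 931.494 MeV/amu = 105.547 MeV
Per nucleon: 105.547 / 14 = 7.539 MeV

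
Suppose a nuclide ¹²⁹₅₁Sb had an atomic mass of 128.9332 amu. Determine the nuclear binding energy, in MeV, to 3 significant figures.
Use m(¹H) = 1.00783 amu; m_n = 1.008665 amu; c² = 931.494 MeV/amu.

1060 MeV

With 51 protons and 78 neutrons (A = 129):
Mass of separated nucleons = 51(1.00783) + 78(1.008665) = 51.39933 + 78.675870 = 130.075200 amu
Mass defect Δm = 130.075200 − 128.9332 = 1.142000 amu
E_B = 1.142000 × 931.494 = 1063.77 MeV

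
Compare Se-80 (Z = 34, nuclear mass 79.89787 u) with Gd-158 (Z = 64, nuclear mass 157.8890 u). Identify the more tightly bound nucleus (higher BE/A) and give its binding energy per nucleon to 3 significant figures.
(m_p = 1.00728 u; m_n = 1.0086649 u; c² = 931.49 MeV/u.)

Se-80; 8.71 MeV/nucleon

Se-80: Σm = 34(1.00728) + 46(1.0086649) = 80.6461054 u; Δm = 0.7482354 u; E_B = 696.97 MeV; E_B/A = 8.712 MeV
Gd-158: Σm = 64(1.00728) + 94(1.0086649) = 159.2804206 u; Δm = 1.3914206 u; E_B = 1296.1 MeV; E_B/A = 8.203 MeV
Se-80 has the higher binding energy per nucleon, so it is the more tightly bound nucleus.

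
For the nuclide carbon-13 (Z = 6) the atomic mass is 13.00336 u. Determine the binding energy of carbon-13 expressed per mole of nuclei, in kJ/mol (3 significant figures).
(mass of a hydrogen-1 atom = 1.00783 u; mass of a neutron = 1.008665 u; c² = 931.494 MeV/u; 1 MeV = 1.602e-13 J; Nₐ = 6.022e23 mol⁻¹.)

Z = 6, so N = A − Z = 13 − 6 = 7.
Σm = 6·m(¹H) + 7·m_n = 6.04698 + 7.060655 = 13.107635 u
Δm = 13.107635 − 13.00336 = 0.104275 u
Converting to energy: 0.104275 u × 931.494 MeV/u = 97.1315 MeV
Per nucleus in joules: 97.1315 MeV × 1.602e-13 J/MeV = 1.5560e-11 J
Per mole: 1.5560e-11 J × 6.022e23 mol⁻¹ = 9.3702e+12 J/mol

9.37e+09 kJ/mol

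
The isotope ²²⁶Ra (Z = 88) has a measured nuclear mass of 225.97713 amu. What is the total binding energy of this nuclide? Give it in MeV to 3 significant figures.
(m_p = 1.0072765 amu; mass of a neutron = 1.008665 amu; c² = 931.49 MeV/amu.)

Z = 88, so N = A − Z = 226 − 88 = 138.
Σm = 88·m_p + 138·m_n = 88.6403320 + 139.195770 = 227.8361020 amu
The mass defect is 227.8361020 − 225.97713 = 1.8589720 amu.
E_B = 1.8589720 × 931.49 = 1731.61 MeV

1730 MeV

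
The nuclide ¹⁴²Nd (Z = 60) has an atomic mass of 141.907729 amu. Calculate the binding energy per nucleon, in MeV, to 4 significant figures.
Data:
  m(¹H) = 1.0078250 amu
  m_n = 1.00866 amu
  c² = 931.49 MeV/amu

8.343 MeV/nucleon

Total constituent mass: 60 × 1.0078250 + 82 × 1.00866 = 143.1796200 amu
The mass defect is 143.1796200 − 141.907729 = 1.2718910 amu.
Binding energy = Δm·c² = 1.2718910 × 931.49 MeV/amu = 1184.75 MeV
Dividing by A = 142 gives 8.343 MeV per nucleon.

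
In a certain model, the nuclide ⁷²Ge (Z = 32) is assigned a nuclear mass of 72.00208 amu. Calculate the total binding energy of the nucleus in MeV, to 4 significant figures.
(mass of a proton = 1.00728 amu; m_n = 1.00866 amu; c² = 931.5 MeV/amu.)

537.7 MeV

Total constituent mass: 32 × 1.00728 + 40 × 1.00866 = 72.57936 amu
The mass defect is 72.57936 − 72.00208 = 0.57728 amu.
Binding energy = Δm·c² = 0.57728 × 931.5 MeV/amu = 537.736 MeV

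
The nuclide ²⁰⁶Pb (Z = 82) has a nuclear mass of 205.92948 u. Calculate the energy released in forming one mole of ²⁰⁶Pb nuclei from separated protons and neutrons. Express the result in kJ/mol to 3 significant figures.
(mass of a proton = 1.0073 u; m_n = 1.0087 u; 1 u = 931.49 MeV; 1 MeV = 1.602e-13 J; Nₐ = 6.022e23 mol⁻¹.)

1.57e+11 kJ/mol

Mass of separated nucleons = 82(1.0073) + 124(1.0087) = 82.5986 + 125.0788 = 207.6774 u
The mass defect is 207.6774 − 205.92948 = 1.74792 u.
Binding energy = Δm·c² = 1.74792 × 931.49 MeV/u = 1628.17 MeV
Per nucleus in joules: 1628.17 MeV × 1.602e-13 J/MeV = 2.6083e-10 J
Per mole: 2.6083e-10 J × 6.022e23 mol⁻¹ = 1.5707e+14 J/mol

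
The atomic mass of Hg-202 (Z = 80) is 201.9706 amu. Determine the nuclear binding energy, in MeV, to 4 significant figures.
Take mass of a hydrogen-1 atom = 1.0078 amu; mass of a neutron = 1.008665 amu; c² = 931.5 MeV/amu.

1593 MeV

Total constituent mass: 80 × 1.0078 + 122 × 1.008665 = 203.681130 amu
Mass defect Δm = 203.681130 − 201.9706 = 1.710530 amu
E_B = 1.710530 × 931.5 = 1593.36 MeV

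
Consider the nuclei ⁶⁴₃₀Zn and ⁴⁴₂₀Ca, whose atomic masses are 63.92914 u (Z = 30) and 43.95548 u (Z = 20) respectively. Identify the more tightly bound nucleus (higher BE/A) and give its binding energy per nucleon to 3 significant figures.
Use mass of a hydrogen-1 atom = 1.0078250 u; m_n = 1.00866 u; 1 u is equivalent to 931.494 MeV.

⁶⁴₃₀Zn; 8.73 MeV/nucleon

⁶⁴₃₀Zn: Σm = 30(1.0078250) + 34(1.00866) = 64.5291900 u; Δm = 0.6000500 u; E_B = 558.94 MeV; E_B/A = 8.733 MeV
⁴⁴₂₀Ca: Σm = 20(1.0078250) + 24(1.00866) = 44.3643400 u; Δm = 0.4088600 u; E_B = 380.85 MeV; E_B/A = 8.656 MeV
⁶⁴₃₀Zn has the higher binding energy per nucleon, so it is the more tightly bound nucleus.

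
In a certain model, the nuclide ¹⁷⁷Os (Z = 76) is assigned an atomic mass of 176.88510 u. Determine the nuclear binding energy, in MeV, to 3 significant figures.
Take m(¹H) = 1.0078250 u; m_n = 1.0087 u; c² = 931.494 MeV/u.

1480 MeV

Z = 76, so N = A − Z = 177 − 76 = 101.
Σm = 76·m(¹H) + 101·m_n = 76.5947000 + 101.8787 = 178.4734000 u
Mass defect Δm = 178.4734000 − 176.88510 = 1.5883000 u
Binding energy = Δm·c² = 1.5883000 × 931.494 MeV/u = 1479.49 MeV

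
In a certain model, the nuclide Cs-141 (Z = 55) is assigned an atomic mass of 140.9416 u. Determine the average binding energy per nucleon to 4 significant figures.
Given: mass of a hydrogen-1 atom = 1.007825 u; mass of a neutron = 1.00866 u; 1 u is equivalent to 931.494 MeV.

The nucleus contains 55 protons and 141 − 55 = 86 neutrons.
Σm = 55·m(¹H) + 86·m_n = 55.430375 + 86.74476 = 142.175135 u
Mass defect Δm = 142.175135 − 140.9416 = 1.233535 u
Binding energy = Δm·c² = 1.233535 × 931.494 MeV/u = 1149.03 MeV
BE/A = 1149.03 MeV / 141 = 8.149 MeV/nucleon

8.149 MeV/nucleon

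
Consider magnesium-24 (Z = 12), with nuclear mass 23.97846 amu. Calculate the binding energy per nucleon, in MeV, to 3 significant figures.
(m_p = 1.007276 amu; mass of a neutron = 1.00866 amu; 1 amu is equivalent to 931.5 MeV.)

Mass of separated nucleons = 12(1.007276) + 12(1.00866) = 12.087312 + 12.10392 = 24.191232 amu
Δm = 24.191232 − 23.97846 = 0.212772 amu
E_B = 0.212772 × 931.5 = 198.197 MeV
Dividing by A = 24 gives 8.258 MeV per nucleon.

8.26 MeV/nucleon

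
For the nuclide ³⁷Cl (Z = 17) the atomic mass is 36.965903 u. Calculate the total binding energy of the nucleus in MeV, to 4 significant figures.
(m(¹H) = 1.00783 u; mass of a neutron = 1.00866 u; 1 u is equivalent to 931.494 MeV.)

Mass of separated nucleons = 17(1.00783) + 20(1.00866) = 17.13311 + 20.17320 = 37.30631 u
The mass defect is 37.30631 − 36.965903 = 0.340407 u.
Binding energy = Δm·c² = 0.340407 × 931.494 MeV/u = 317.087 MeV

317.1 MeV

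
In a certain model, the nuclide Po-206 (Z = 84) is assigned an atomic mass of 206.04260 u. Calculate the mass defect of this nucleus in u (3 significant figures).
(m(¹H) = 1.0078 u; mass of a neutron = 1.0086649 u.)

1.67 u

Mass of separated nucleons = 84(1.0078) + 122(1.0086649) = 84.6552 + 123.0571178 = 207.7123178 u
Mass defect Δm = 207.7123178 − 206.04260 = 1.6697178 u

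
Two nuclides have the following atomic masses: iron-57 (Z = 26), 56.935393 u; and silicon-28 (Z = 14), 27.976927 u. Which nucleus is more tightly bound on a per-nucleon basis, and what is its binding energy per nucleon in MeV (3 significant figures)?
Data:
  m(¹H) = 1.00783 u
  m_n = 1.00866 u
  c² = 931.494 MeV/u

iron-57: Σm = 26(1.00783) + 31(1.00866) = 57.47204 u; Δm = 0.536647 u; E_B = 499.88 MeV; E_B/A = 8.770 MeV
silicon-28: Σm = 14(1.00783) + 14(1.00866) = 28.23086 u; Δm = 0.253933 u; E_B = 236.54 MeV; E_B/A = 8.448 MeV
iron-57 has the higher binding energy per nucleon, so it is the more tightly bound nucleus.

iron-57; 8.77 MeV/nucleon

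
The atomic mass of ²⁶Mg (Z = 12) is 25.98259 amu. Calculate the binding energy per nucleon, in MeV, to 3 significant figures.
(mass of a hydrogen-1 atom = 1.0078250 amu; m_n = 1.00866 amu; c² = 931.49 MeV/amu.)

With 12 protons and 14 neutrons (A = 26):
Mass of separated nucleons = 12(1.0078250) + 14(1.00866) = 12.0939000 + 14.12124 = 26.2151400 amu
Mass defect Δm = 26.2151400 − 25.98259 = 0.2325500 amu
Binding energy = Δm·c² = 0.2325500 × 931.49 MeV/amu = 216.618 MeV
Per nucleon: 216.618 / 26 = 8.331 MeV

8.33 MeV/nucleon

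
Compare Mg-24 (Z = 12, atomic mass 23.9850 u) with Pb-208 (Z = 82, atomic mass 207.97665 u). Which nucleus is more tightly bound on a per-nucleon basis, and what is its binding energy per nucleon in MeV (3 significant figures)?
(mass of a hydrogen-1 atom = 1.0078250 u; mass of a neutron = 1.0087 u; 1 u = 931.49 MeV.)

Mg-24: Σm = 12(1.0078250) + 12(1.0087) = 24.1983000 u; Δm = 0.2133000 u; E_B = 198.69 MeV; E_B/A = 8.279 MeV
Pb-208: Σm = 82(1.0078250) + 126(1.0087) = 209.7378500 u; Δm = 1.7612000 u; E_B = 1640.5 MeV; E_B/A = 7.887 MeV
Mg-24 has the higher binding energy per nucleon, so it is the more tightly bound nucleus.

Mg-24; 8.28 MeV/nucleon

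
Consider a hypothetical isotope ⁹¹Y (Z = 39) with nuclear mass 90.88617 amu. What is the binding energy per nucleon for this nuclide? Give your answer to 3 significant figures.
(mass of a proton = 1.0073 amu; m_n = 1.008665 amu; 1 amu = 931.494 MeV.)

Mass of separated nucleons = 39(1.0073) + 52(1.008665) = 39.2847 + 52.450580 = 91.735280 amu
The mass defect is 91.735280 − 90.88617 = 0.849110 amu.
E_B = 0.849110 × 931.494 = 790.941 MeV
BE/A = 790.941 MeV / 91 = 8.692 MeV/nucleon

8.69 MeV/nucleon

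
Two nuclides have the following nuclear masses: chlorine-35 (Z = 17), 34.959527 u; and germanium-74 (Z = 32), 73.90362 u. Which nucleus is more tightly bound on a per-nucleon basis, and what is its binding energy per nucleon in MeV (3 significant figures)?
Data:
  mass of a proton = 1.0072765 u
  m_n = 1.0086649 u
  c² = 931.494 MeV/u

chlorine-35: Σm = 17(1.0072765) + 18(1.0086649) = 35.2796687 u; Δm = 0.3201417 u; E_B = 298.21 MeV; E_B/A = 8.520 MeV
germanium-74: Σm = 32(1.0072765) + 42(1.0086649) = 74.5967738 u; Δm = 0.6931538 u; E_B = 645.67 MeV; E_B/A = 8.725 MeV
germanium-74 has the higher binding energy per nucleon, so it is the more tightly bound nucleus.

germanium-74; 8.73 MeV/nucleon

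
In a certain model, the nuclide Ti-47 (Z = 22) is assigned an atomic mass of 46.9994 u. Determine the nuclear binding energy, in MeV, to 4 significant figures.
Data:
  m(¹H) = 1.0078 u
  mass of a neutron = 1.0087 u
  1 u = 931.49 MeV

363.0 MeV

Σm = 22·m(¹H) + 25·m_n = 22.1716 + 25.2175 = 47.3891 u
Δm = 47.3891 − 46.9994 = 0.3897 u
E_B = 0.3897 × 931.49 = 363.002 MeV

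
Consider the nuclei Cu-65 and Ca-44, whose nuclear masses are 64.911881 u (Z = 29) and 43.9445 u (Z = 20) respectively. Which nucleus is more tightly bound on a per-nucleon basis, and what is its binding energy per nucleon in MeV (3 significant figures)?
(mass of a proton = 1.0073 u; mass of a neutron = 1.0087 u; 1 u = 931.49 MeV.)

Cu-65: Σm = 29(1.0073) + 36(1.0087) = 65.5249 u; Δm = 0.613019 u; E_B = 571.02 MeV; E_B/A = 8.7849 MeV
Ca-44: Σm = 20(1.0073) + 24(1.0087) = 44.3548 u; Δm = 0.4103 u; E_B = 382.19 MeV; E_B/A = 8.686 MeV
Cu-65 has the higher binding energy per nucleon, so it is the more tightly bound nucleus.

Cu-65; 8.78 MeV/nucleon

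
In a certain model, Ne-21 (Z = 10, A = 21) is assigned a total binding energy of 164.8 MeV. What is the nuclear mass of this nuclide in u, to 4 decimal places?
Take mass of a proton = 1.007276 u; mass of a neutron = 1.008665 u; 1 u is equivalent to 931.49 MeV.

Mass defect = 164.8 MeV / (931.49 MeV/u) = 0.176921 u
Constituent mass = 10(1.007276) + 11(1.008665) = 21.168075 u
Nuclear mass = 21.168075 − 0.176921 = 20.991154 u ≈ 20.9912 u (to 4 decimal places)

20.9912 u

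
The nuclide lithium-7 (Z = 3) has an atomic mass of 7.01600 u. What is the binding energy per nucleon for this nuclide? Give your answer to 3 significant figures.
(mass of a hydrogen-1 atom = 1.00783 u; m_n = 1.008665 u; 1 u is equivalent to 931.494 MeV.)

5.61 MeV/nucleon

Σm = 3·m(¹H) + 4·m_n = 3.02349 + 4.034660 = 7.058150 u
The mass defect is 7.058150 − 7.01600 = 0.042150 u.
Converting to energy: 0.042150 u × 931.494 MeV/u = 39.2625 MeV
Per nucleon: 39.2625 / 7 = 5.609 MeV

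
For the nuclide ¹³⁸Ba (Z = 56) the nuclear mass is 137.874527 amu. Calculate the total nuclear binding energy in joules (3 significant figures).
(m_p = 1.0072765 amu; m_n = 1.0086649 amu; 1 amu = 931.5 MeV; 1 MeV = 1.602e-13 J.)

1.86e-10 J

Mass of separated nucleons = 56(1.0072765) + 82(1.0086649) = 56.4074840 + 82.7105218 = 139.1180058 amu
Δm = 139.1180058 − 137.874527 = 1.2434788 amu
Binding energy = Δm·c² = 1.2434788 × 931.5 MeV/amu = 1158.30 MeV
In joules: 1158.30 MeV × 1.602e-13 J/MeV = 1.8556e-10 J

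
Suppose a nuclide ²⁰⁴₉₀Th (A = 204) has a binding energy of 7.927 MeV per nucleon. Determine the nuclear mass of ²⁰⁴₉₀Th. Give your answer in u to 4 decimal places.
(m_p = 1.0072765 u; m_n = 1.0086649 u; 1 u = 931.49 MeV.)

Total binding energy = 204 × 7.927 = 1617.108 MeV
Mass defect = 1617.108 MeV / (931.49 MeV/u) = 1.736044 u
Constituent mass = 90(1.0072765) + 114(1.0086649) = 205.6426836 u
Nuclear mass = 205.6426836 − 1.736044 = 203.9066396 u ≈ 203.9066 u (to 4 decimal places)

203.9066 u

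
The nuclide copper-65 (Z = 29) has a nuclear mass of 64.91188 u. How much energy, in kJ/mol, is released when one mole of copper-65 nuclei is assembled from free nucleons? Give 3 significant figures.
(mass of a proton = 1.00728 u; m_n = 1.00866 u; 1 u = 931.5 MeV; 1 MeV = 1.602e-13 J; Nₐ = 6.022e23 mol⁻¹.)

5.49e+10 kJ/mol

The nucleus contains 29 protons and 65 − 29 = 36 neutrons.
Total constituent mass: 29 × 1.00728 + 36 × 1.00866 = 65.52288 u
Δm = 65.52288 − 64.91188 = 0.61100 u
E_B = 0.61100 × 931.5 = 569.147 MeV
Per nucleus in joules: 569.147 MeV × 1.602e-13 J/MeV = 9.1177e-11 J
Per mole: 9.1177e-11 J × 6.022e23 mol⁻¹ = 5.4907e+13 J/mol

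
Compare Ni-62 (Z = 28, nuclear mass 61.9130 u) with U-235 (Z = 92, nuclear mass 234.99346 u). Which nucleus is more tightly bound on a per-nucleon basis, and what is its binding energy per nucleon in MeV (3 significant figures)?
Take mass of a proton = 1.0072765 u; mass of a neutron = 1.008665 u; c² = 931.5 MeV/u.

Ni-62: Σm = 28(1.0072765) + 34(1.008665) = 62.4983520 u; Δm = 0.5853520 u; E_B = 545.255 MeV; E_B/A = 8.794 MeV
U-235: Σm = 92(1.0072765) + 143(1.008665) = 236.9085330 u; Δm = 1.9150730 u; E_B = 1783.9 MeV; E_B/A = 7.591 MeV
Ni-62 has the higher binding energy per nucleon, so it is the more tightly bound nucleus.

Ni-62; 8.79 MeV/nucleon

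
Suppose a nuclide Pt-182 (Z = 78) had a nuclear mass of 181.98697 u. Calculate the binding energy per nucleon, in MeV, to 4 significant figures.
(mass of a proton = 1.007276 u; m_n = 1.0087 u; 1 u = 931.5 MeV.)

Z = 78, so N = A − Z = 182 − 78 = 104.
Mass of separated nucleons = 78(1.007276) + 104(1.0087) = 78.567528 + 104.9048 = 183.472328 u
Δm = 183.472328 − 181.98697 = 1.485358 u
Binding energy = Δm·c² = 1.485358 × 931.5 MeV/u = 1383.61 MeV
Dividing by A = 182 gives 7.602 MeV per nucleon.

7.602 MeV/nucleon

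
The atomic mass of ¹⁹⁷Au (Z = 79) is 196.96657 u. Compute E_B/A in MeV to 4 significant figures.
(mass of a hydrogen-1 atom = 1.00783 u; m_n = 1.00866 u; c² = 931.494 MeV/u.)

The nucleus contains 79 protons and 197 − 79 = 118 neutrons.
Σm = 79·m(¹H) + 118·m_n = 79.61857 + 119.02188 = 198.64045 u
Δm = 198.64045 − 196.96657 = 1.67388 u
Converting to energy: 1.67388 u × 931.494 MeV/u = 1559.21 MeV
Dividing by A = 197 gives 7.915 MeV per nucleon.

7.915 MeV/nucleon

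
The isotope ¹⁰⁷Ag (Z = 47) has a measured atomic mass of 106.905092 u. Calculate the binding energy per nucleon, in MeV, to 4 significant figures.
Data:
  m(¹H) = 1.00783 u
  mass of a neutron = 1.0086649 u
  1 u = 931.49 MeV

8.556 MeV/nucleon

Mass of separated nucleons = 47(1.00783) + 60(1.0086649) = 47.36801 + 60.5198940 = 107.8879040 u
Mass defect Δm = 107.8879040 − 106.905092 = 0.9828120 u
E_B = 0.9828120 × 931.49 = 915.480 MeV
Dividing by A = 107 gives 8.556 MeV per nucleon.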